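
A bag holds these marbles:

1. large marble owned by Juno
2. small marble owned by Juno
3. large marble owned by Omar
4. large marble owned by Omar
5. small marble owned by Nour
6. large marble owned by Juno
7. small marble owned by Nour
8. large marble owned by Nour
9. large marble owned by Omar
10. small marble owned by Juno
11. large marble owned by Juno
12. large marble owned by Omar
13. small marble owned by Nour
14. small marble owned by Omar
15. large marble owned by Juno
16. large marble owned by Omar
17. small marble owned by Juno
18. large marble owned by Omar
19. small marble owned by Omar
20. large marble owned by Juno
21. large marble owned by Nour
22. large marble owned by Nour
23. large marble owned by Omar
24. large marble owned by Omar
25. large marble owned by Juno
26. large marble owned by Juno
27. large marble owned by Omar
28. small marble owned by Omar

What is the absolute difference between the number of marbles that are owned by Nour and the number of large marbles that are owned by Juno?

1

marbles owned by Nour: 6. large marbles owned by Juno: 7.
|6 − 7| = 7 − 6 = 1.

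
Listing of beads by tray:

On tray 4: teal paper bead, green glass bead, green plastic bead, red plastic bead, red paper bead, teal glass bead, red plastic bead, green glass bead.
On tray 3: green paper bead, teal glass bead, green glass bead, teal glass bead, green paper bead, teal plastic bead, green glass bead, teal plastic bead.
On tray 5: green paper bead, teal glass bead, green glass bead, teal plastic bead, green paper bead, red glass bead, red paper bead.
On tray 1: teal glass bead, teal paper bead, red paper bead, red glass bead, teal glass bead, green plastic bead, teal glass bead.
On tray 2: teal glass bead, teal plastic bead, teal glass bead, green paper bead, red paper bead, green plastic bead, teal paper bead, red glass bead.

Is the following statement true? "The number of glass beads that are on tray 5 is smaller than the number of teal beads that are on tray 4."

False

There are 3 glass beads on tray 5.
There are 2 teal beads on tray 4.
The claim requires 3 < 2, which does not hold.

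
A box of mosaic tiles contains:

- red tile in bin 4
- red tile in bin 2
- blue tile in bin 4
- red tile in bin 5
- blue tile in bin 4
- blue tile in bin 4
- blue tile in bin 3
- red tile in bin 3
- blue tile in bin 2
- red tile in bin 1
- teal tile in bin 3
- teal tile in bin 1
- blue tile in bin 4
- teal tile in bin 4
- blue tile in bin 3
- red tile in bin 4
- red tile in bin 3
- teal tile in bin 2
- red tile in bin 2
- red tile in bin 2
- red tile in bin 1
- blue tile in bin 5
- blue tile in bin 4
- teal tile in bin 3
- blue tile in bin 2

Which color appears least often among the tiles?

Counts by color: red 10, blue 10, teal 5.
The minimum is 5, held uniquely by teal.

teal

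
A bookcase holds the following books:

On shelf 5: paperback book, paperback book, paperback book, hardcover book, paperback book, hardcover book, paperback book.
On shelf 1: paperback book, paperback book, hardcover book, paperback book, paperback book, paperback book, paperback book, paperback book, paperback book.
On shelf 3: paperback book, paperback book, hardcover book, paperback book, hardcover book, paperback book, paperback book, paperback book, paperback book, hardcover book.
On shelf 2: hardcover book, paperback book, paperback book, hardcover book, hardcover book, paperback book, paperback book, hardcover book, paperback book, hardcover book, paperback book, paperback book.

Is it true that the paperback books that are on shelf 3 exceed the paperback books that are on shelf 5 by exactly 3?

There are 7 paperback books on shelf 3.
There are 5 paperback books on shelf 5.
The claim requires 7 − 5 (= 2) to equal 3, which does not hold.

False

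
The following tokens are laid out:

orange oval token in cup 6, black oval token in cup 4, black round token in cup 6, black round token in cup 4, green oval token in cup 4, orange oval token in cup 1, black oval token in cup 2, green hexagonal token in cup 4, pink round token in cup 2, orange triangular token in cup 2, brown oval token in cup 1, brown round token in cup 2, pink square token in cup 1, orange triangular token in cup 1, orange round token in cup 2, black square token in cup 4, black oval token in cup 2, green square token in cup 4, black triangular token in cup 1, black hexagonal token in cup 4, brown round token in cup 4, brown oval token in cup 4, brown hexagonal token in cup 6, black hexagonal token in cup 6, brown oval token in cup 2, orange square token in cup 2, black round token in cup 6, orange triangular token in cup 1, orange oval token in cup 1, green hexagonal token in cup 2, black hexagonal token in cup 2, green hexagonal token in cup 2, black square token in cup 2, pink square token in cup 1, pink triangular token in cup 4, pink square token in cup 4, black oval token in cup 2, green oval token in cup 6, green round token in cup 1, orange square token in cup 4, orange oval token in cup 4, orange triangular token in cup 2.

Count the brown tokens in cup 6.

1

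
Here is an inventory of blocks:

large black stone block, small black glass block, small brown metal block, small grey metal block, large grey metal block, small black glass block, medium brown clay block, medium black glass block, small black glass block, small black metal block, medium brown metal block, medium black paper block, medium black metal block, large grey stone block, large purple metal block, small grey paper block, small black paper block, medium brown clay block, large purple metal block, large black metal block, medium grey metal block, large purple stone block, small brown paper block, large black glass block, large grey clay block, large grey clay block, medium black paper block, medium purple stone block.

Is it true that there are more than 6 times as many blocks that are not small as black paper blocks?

True

There are 19 blocks that are not small.
There are 3 black paper blocks.
The claim requires 19 > 6 × 3 = 18, which holds.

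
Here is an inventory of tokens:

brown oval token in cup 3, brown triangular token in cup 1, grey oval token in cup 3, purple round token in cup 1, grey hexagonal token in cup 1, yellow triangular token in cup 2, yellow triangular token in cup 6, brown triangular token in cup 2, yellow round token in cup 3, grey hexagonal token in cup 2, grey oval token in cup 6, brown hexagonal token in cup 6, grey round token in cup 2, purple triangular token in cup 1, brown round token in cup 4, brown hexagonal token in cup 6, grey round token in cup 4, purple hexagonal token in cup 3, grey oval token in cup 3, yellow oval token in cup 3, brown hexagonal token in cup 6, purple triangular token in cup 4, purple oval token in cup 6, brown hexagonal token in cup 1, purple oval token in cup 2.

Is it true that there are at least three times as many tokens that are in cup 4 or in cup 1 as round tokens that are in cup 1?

tokens in cup 4 or in cup 1: 8.
round tokens in cup 1: 1.
The claim requires 8 ≥ 3 × 1 = 3, which holds.

True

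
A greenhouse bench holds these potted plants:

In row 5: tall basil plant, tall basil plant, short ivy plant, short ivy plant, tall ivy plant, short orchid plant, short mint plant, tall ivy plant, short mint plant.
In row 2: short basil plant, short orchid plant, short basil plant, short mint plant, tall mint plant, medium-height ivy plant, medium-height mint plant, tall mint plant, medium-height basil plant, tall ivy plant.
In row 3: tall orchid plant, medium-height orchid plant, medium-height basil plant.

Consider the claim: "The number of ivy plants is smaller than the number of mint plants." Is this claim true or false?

False

|ivy plants| = 6.
|mint plants| = 6.
The claim requires 6 < 6, which does not hold.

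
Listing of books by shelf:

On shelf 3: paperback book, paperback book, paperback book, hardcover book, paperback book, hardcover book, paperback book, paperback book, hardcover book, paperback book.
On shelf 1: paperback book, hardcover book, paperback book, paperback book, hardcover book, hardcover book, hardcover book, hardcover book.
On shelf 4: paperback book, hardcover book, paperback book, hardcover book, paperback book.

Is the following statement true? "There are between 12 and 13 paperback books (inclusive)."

True

|paperback books| = 13.
The claim requires 12 ≤ 13 ≤ 13, which holds.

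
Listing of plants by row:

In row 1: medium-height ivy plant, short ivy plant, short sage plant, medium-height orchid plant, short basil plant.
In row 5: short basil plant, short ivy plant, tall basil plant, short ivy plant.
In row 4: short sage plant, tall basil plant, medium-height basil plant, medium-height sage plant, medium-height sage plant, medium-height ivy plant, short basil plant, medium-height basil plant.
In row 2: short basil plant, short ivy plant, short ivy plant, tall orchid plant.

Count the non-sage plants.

Total plants: 21; with the excluded value: 4; remaining 21 − 4 = 17.

17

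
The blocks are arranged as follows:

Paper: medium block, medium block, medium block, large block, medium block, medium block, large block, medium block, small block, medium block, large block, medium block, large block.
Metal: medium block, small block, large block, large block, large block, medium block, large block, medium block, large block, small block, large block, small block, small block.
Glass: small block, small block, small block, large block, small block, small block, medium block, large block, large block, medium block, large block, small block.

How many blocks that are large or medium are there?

27

large: 14; medium: 13; together 14 + 13 = 27.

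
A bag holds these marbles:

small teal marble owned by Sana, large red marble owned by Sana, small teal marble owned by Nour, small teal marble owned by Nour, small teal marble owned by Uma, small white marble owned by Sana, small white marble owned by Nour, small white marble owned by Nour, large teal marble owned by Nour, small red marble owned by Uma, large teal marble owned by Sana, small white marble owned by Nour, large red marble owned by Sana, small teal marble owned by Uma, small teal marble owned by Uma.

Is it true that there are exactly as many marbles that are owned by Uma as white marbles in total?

|marbles owned by Uma| = 4.
|white marbles| = 4.
The claim requires 4 = 4, which holds.

True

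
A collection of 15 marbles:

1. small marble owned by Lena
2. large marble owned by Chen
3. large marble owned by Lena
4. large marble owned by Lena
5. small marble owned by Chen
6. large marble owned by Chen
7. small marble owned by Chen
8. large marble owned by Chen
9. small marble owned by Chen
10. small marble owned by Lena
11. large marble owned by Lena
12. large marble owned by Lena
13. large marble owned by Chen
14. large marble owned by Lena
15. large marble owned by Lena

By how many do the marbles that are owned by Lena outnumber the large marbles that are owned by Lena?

2

marbles owned by Lena: 8.
large marbles owned by Lena: 6.
8 − 6 = 2.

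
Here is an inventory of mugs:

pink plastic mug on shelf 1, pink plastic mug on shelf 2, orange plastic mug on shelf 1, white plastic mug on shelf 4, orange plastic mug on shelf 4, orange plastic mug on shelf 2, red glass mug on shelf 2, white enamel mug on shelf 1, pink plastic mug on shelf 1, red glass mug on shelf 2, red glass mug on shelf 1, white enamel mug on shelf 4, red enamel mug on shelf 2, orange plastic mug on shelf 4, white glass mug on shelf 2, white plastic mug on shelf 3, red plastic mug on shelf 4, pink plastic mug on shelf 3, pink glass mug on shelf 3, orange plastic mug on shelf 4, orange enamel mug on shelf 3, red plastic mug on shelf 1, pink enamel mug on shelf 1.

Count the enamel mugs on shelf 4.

1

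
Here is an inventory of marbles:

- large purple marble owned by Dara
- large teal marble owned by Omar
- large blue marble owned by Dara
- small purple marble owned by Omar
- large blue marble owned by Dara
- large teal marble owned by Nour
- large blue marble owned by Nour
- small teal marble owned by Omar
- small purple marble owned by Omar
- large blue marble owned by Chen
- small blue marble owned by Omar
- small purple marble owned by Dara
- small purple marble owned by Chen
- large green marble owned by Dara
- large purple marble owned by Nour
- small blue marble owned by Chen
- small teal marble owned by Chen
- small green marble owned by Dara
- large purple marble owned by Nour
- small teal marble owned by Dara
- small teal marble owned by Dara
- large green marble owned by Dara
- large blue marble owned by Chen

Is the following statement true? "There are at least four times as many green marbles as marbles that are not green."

|green marbles| = 3.
|marbles that are not green| = 20.
The claim requires 3 ≥ 4 × 20 = 80, which does not hold.

False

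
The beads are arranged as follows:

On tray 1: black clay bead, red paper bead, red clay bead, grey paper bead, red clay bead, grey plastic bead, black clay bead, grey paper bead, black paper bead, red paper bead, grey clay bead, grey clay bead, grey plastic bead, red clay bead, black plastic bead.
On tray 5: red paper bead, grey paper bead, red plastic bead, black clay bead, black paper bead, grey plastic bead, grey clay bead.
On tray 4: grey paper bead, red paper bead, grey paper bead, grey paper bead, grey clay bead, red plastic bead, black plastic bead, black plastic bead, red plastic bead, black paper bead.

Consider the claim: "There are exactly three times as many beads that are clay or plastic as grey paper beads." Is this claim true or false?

There are 19 beads that are clay or plastic.
There are 6 grey paper beads.
The claim requires 19 = 3 × 6 = 18, which does not hold.

False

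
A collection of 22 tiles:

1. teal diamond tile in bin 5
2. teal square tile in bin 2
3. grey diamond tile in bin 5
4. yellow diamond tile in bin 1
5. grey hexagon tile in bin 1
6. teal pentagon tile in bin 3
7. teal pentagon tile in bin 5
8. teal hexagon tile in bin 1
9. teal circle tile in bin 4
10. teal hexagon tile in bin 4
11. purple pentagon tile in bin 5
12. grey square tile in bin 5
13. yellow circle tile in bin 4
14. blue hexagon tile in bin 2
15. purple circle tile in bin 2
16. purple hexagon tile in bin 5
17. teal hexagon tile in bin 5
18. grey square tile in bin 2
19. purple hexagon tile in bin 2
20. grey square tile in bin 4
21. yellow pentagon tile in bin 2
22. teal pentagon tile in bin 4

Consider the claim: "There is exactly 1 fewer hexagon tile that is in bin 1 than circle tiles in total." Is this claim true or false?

True

|hexagon tiles in bin 1| = 2.
|circle tiles| = 3.
The claim requires 3 − 2 (= 1) to equal 1, which holds.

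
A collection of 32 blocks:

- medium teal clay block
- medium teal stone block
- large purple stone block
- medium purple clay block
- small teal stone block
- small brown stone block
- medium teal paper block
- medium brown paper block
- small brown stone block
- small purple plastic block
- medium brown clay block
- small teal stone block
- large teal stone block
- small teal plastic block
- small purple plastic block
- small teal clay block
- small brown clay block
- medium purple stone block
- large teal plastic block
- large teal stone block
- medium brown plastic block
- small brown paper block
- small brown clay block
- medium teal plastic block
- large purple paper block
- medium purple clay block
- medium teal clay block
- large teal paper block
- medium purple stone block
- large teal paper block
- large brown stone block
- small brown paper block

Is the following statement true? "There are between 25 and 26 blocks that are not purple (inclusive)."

|blocks that are not purple| = 24.
The claim requires 25 ≤ 24 ≤ 26, which does not hold.

False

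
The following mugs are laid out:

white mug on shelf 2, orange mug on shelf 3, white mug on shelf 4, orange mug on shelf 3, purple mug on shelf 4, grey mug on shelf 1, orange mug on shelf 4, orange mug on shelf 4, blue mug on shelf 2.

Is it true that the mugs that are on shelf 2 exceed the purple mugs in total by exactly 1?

mugs on shelf 2: 2.
purple mugs: 1.
The claim requires 2 − 1 (= 1) to equal 1, which holds.

True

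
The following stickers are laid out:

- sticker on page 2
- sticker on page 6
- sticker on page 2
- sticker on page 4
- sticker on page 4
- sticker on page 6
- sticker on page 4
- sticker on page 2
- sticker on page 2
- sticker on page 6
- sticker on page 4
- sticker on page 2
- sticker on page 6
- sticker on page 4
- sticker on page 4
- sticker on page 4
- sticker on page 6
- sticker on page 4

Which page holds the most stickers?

page 4

Counts by page: page 4→8, page 2→5, page 6→5.
The maximum is 8, held uniquely by page 4.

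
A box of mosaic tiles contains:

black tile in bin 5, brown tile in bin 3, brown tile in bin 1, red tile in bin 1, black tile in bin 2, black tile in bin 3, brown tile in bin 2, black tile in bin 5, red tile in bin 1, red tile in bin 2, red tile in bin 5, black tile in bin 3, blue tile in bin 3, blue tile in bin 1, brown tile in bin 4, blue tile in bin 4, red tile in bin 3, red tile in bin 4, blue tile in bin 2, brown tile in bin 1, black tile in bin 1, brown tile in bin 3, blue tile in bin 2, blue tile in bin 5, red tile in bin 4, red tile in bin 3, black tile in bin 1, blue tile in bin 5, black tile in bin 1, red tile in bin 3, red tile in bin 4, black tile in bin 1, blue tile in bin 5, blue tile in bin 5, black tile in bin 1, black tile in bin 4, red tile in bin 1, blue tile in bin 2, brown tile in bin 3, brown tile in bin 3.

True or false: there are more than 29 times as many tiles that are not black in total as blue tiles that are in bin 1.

False

|tiles that are not black| = 29.
|blue tiles in bin 1| = 1.
The claim requires 29 > 29 × 1 = 29, which does not hold.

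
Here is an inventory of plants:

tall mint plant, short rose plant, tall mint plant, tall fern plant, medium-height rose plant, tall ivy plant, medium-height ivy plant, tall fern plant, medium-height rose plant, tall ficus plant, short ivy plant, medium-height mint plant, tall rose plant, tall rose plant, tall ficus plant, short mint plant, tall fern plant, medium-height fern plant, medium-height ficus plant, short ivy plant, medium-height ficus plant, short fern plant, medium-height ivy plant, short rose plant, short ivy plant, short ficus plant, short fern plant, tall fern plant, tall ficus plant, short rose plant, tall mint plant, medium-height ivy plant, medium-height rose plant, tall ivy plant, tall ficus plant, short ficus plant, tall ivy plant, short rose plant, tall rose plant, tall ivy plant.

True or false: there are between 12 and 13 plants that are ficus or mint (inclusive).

True

|plants that are ficus or mint| = 13.
The claim requires 12 ≤ 13 ≤ 13, which holds.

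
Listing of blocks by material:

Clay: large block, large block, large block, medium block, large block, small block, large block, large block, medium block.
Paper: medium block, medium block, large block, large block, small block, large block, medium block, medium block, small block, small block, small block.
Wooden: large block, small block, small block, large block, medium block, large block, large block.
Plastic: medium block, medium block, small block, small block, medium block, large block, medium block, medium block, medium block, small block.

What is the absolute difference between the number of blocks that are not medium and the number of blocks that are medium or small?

1

blocks that are not medium: 24. blocks that are medium or small: 23.
|24 − 23| = 24 − 23 = 1.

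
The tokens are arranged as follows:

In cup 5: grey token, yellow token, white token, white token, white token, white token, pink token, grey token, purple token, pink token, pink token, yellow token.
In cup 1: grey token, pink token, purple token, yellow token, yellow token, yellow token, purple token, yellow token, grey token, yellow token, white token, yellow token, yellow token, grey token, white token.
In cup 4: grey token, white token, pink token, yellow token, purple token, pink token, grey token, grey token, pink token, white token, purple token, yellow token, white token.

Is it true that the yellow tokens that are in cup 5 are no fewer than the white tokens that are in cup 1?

True

There are 2 yellow tokens in cup 5.
There are 2 white tokens in cup 1.
The claim requires 2 ≥ 2, which holds.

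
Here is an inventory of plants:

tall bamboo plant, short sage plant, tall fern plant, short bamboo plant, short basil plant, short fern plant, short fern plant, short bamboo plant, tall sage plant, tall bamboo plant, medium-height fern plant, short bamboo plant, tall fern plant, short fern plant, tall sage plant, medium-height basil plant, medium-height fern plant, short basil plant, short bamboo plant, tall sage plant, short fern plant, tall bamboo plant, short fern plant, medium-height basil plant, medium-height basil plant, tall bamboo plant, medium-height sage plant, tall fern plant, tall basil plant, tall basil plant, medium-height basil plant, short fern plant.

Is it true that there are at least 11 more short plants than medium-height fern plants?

short plants: 13.
medium-height fern plants: 2.
The claim requires 13 − 2 = 11 ≥ 11, which holds.

True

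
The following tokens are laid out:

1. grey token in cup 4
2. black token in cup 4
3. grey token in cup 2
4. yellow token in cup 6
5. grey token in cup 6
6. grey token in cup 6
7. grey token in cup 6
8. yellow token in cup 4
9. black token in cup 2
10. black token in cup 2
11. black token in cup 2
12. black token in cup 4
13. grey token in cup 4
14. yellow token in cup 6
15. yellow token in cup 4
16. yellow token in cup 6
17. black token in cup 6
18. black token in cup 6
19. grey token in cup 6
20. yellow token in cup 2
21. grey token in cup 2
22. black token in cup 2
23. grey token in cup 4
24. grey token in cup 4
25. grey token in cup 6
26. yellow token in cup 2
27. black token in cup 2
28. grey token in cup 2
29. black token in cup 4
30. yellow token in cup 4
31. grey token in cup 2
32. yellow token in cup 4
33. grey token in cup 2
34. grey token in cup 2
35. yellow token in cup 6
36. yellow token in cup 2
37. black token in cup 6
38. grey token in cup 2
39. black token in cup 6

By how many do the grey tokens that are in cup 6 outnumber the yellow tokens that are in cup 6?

grey tokens in cup 6: 5.
yellow tokens in cup 6: 4.
5 − 4 = 1.

1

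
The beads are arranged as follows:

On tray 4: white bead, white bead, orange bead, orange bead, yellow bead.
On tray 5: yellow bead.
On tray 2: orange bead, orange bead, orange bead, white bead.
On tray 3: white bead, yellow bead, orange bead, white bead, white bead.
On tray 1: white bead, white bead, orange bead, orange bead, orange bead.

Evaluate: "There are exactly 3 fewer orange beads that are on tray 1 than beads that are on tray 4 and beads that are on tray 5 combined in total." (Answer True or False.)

True

There are 3 orange beads on tray 1.
beads on tray 4: 5; beads on tray 5: 1; combined: 5 + 1 = 6.
The claim requires 6 − 3 (= 3) to equal 3, which holds.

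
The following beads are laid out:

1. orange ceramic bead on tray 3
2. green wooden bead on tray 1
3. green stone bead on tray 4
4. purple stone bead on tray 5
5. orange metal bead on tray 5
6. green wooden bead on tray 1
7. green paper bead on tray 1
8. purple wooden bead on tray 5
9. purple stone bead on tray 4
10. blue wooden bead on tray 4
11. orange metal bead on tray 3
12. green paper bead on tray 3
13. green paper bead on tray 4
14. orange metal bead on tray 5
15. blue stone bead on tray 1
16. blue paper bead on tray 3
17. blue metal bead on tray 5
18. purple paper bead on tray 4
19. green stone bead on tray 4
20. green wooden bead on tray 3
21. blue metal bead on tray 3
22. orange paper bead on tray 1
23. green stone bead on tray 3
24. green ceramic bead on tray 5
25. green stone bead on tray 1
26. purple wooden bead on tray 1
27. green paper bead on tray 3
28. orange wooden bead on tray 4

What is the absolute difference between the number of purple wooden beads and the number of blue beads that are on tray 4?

1

purple wooden beads: 2. blue beads on tray 4: 1.
|2 − 1| = 2 − 1 = 1.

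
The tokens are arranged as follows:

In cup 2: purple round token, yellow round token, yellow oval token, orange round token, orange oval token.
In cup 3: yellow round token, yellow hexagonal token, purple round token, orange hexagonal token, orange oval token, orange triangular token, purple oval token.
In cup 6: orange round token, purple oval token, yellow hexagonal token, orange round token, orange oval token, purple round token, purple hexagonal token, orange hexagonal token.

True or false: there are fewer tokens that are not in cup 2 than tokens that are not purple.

tokens that are not in cup 2: 15.
tokens that are not purple: 14.
The claim requires 15 < 14, which does not hold.

False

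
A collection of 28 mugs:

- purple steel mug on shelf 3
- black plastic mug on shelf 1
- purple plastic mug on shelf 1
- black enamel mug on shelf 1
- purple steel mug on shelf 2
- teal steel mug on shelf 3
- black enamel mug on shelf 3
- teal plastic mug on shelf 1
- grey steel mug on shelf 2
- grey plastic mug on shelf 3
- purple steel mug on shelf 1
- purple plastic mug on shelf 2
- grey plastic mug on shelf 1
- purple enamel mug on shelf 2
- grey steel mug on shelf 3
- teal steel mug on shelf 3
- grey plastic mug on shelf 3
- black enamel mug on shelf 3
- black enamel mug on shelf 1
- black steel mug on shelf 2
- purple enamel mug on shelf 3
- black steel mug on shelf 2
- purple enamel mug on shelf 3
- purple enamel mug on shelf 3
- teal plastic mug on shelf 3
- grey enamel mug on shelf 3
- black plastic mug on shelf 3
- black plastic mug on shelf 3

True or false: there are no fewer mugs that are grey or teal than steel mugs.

|mugs that are grey or teal| = 10.
|steel mugs| = 9.
The claim requires 10 ≥ 9, which holds.

True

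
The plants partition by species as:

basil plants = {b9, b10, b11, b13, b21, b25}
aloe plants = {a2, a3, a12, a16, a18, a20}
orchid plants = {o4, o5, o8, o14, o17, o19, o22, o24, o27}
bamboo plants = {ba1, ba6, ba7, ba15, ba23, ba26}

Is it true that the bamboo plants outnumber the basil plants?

bamboo plants: 6.
basil plants: 6.
The claim requires 6 > 6, which does not hold.

False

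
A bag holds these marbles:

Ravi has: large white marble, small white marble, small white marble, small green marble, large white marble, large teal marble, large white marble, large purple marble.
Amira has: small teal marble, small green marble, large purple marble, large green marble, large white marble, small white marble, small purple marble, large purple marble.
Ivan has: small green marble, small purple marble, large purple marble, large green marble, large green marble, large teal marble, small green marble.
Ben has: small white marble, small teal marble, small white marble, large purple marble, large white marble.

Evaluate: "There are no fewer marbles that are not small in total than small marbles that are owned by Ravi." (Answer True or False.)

marbles that are not small: 15.
small marbles owned by Ravi: 3.
The claim requires 15 ≥ 3, which holds.

True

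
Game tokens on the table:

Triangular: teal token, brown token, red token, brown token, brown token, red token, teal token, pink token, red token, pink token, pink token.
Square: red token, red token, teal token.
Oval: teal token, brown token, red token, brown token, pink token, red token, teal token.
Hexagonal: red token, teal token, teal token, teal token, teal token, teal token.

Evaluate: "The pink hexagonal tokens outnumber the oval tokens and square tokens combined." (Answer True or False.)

There are 0 pink hexagonal tokens.
oval tokens: 7; square tokens: 3; combined: 7 + 3 = 10.
The claim requires 0 > 10, which does not hold.

False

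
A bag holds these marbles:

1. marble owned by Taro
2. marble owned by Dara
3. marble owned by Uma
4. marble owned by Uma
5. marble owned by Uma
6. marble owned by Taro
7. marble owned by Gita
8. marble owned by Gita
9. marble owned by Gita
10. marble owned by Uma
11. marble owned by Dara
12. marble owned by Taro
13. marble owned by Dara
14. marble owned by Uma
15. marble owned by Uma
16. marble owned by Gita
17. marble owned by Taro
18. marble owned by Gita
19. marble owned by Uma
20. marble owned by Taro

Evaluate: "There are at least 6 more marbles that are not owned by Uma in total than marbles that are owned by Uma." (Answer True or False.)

True

marbles that are not owned by Uma: 13.
marbles owned by Uma: 7.
The claim requires 13 − 7 = 6 ≥ 6, which holds.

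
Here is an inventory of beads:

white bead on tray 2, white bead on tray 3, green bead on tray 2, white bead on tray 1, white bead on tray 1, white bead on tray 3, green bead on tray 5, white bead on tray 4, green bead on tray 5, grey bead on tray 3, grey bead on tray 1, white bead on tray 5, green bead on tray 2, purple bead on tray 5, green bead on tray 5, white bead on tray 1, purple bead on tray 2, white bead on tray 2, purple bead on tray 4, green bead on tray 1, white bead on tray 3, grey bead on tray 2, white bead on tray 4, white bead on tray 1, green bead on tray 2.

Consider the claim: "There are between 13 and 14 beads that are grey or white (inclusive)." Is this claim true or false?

|beads that are grey or white| = 15.
The claim requires 13 ≤ 15 ≤ 14, which does not hold.

False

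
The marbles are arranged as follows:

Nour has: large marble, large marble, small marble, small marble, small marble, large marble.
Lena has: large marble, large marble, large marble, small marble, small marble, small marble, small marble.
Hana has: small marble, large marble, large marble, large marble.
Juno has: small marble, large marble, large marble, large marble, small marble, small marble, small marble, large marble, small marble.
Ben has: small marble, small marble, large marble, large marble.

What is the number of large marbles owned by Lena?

3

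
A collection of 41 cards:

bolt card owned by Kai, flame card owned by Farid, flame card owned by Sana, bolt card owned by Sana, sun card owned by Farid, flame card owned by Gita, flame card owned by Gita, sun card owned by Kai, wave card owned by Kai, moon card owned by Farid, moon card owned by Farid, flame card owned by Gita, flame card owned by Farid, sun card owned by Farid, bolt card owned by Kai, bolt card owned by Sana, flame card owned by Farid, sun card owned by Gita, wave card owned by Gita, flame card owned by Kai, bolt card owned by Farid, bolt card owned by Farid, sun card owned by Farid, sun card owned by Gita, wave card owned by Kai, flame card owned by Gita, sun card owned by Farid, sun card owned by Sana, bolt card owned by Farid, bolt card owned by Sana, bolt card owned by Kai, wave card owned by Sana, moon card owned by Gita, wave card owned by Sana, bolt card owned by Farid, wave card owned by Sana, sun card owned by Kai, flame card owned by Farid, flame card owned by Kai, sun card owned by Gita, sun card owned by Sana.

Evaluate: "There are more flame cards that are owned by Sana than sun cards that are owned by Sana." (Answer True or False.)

False

flame cards owned by Sana: 1.
sun cards owned by Sana: 2.
The claim requires 1 > 2, which does not hold.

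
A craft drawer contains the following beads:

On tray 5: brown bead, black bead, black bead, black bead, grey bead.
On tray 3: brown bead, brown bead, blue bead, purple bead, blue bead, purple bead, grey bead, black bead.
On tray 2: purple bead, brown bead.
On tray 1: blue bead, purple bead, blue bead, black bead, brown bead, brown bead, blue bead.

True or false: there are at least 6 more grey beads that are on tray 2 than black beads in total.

There are 0 grey beads on tray 2.
There are 5 black beads.
The claim requires 0 − 5 = -5 ≥ 6, which does not hold.

False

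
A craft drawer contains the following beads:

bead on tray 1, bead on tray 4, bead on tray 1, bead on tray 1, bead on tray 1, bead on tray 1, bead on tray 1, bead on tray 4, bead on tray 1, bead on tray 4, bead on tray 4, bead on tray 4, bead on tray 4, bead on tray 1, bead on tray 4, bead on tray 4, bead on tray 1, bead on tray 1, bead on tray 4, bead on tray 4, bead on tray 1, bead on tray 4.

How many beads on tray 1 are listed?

11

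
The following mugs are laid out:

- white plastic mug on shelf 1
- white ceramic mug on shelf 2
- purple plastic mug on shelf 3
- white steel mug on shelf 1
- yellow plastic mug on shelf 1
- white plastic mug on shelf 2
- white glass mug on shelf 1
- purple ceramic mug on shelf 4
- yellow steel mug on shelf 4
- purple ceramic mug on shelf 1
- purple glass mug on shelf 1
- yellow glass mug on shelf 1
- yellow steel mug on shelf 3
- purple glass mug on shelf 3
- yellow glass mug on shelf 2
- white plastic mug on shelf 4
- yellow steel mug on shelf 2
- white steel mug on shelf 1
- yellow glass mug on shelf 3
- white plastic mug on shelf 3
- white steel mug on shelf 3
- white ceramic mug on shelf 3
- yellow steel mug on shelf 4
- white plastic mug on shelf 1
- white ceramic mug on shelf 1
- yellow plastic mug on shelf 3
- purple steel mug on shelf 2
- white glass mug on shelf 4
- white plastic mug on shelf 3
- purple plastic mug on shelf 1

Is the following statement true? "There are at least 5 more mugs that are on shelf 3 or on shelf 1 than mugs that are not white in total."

False

There are 20 mugs on shelf 3 or on shelf 1.
There are 16 mugs that are not white.
The claim requires 20 − 16 = 4 ≥ 5, which does not hold.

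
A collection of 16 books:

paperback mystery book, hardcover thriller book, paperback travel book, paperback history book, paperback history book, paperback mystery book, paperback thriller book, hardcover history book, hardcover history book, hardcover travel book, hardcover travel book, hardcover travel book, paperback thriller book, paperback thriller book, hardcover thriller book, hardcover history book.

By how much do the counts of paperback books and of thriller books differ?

paperback books: 8. thriller books: 5.
|8 − 5| = 8 − 5 = 3.

3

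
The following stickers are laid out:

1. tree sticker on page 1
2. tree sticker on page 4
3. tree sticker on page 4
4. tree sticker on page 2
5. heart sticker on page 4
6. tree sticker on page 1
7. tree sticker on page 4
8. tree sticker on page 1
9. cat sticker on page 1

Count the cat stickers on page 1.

1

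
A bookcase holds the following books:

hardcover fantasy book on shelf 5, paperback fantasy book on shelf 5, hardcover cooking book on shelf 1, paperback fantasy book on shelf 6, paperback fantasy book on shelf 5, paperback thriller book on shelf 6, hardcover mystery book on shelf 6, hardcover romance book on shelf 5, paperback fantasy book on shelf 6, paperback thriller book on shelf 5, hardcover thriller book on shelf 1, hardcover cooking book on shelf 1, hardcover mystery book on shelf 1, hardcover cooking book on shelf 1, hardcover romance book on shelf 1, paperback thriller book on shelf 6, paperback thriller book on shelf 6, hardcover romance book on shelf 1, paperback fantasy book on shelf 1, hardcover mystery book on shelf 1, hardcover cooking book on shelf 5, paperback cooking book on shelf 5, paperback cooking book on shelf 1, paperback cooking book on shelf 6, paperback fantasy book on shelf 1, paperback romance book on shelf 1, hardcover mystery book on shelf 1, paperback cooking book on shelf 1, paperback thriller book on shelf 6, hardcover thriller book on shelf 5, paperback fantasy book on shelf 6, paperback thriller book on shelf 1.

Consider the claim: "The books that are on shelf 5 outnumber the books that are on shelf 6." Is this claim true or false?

|books on shelf 5| = 8.
|books on shelf 6| = 9.
The claim requires 8 > 9, which does not hold.

False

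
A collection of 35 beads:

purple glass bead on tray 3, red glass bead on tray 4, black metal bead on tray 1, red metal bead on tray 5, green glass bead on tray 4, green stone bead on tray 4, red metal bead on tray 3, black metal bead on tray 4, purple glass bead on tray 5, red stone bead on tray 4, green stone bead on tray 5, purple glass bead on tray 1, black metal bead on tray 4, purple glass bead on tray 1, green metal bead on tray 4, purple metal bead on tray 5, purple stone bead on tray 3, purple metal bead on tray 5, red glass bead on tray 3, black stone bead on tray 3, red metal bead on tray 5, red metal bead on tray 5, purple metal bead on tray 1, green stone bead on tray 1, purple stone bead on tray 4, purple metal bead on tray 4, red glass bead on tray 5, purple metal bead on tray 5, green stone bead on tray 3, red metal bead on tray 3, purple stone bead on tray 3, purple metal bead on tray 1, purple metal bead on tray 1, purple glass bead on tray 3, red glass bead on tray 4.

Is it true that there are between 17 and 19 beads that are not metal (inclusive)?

There are 19 beads that are not metal.
The claim requires 17 ≤ 19 ≤ 19, which holds.

True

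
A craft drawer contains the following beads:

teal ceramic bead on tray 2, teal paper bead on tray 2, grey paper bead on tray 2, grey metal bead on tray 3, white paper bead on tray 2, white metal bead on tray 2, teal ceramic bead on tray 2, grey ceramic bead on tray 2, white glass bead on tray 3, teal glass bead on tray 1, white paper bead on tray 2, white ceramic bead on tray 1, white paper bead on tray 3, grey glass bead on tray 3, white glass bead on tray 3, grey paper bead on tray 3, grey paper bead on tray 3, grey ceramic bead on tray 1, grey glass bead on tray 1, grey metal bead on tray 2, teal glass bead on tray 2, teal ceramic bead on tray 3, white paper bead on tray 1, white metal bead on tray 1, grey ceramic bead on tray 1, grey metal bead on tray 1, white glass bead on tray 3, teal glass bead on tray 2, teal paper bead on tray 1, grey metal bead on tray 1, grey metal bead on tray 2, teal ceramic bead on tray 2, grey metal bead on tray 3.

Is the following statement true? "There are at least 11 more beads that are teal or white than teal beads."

False

beads that are teal or white: 19.
teal beads: 9.
The claim requires 19 − 9 = 10 ≥ 11, which does not hold.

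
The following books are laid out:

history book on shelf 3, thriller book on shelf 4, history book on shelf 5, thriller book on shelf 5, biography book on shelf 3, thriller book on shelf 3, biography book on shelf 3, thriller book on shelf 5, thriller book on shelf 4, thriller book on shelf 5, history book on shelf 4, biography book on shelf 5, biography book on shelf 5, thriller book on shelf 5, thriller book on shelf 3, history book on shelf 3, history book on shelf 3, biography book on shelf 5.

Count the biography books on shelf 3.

2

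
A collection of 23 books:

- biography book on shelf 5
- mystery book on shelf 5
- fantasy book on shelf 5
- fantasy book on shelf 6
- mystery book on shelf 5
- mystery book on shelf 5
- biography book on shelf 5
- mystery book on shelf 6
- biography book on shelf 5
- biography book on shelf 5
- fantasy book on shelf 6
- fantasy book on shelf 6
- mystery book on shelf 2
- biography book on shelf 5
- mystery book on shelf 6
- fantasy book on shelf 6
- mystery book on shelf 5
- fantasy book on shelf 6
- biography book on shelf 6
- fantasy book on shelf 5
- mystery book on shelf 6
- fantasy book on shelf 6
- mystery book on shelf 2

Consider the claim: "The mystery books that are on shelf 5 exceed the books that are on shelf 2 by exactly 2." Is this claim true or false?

True

There are 4 mystery books on shelf 5.
There are 2 books on shelf 2.
The claim requires 4 − 2 (= 2) to equal 2, which holds.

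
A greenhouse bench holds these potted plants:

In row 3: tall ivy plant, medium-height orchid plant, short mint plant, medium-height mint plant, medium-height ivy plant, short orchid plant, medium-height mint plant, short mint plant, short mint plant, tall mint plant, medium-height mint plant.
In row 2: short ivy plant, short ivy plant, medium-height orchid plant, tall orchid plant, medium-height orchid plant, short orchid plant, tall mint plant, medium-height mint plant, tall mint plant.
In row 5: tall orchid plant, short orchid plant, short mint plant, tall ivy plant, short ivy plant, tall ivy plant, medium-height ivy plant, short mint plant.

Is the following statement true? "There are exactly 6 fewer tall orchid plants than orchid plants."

There are 2 tall orchid plants.
There are 8 orchid plants.
The claim requires 8 − 2 (= 6) to equal 6, which holds.

True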